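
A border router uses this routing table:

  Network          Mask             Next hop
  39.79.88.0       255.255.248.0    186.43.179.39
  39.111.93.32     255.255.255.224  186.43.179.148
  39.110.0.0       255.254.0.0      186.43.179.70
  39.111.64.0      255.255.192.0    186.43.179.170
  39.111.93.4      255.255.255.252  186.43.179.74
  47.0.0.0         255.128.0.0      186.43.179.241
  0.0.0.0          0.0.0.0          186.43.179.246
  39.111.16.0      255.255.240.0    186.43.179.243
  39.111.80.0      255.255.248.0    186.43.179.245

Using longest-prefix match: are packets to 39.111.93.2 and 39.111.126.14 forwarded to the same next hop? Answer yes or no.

39.111.93.2: longest match 39.111.64.0/18 -> 186.43.179.170
39.111.126.14: longest match 39.111.64.0/18 -> 186.43.179.170

yes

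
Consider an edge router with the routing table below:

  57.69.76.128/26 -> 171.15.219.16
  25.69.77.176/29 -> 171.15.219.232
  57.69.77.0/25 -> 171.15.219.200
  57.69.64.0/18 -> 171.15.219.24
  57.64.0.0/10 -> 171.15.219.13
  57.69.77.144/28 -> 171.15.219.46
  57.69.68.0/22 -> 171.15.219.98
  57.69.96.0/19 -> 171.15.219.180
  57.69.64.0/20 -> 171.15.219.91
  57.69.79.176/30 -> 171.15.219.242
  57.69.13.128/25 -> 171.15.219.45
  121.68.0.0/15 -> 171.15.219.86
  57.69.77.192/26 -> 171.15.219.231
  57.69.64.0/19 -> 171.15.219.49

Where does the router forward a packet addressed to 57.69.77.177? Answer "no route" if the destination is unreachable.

171.15.219.91

Routes whose prefix contains 57.69.77.177:
  57.64.0.0/10 (57.64.0.0 - 57.127.255.255) -> 171.15.219.13
  57.69.64.0/18 (57.69.64.0 - 57.69.127.255) -> 171.15.219.24
  57.69.64.0/19 (57.69.64.0 - 57.69.95.255) -> 171.15.219.49
  57.69.64.0/20 (57.69.64.0 - 57.69.79.255) -> 171.15.219.91
More-specific entries that do NOT match:
  57.69.79.176/30 (57.69.79.176 - 57.69.79.179) does not contain 57.69.77.177
  25.69.77.176/29 (25.69.77.176 - 25.69.77.183) does not contain 57.69.77.177
  57.69.77.144/28 (57.69.77.144 - 57.69.77.159) does not contain 57.69.77.177
  57.69.76.128/26 (57.69.76.128 - 57.69.76.191) does not contain 57.69.77.177
  57.69.77.192/26 (57.69.77.192 - 57.69.77.255) does not contain 57.69.77.177
  57.69.77.0/25 (57.69.77.0 - 57.69.77.127) does not contain 57.69.77.177
  57.69.13.128/25 (57.69.13.128 - 57.69.13.255) does not contain 57.69.77.177
  57.69.68.0/22 (57.69.68.0 - 57.69.71.255) does not contain 57.69.77.177
Longest matching prefix is /20 -> next hop 171.15.219.91.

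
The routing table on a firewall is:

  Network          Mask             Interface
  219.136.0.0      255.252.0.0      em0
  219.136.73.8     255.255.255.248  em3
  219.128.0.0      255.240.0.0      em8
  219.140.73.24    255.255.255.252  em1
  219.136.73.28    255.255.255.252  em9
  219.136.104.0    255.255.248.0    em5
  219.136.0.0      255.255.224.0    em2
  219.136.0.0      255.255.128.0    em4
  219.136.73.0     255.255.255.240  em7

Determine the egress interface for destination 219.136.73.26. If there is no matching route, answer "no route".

Routes whose prefix contains 219.136.73.26:
  219.128.0.0/12 (219.128.0.0 - 219.143.255.255) -> em8
  219.136.0.0/14 (219.136.0.0 - 219.139.255.255) -> em0
  219.136.0.0/17 (219.136.0.0 - 219.136.127.255) -> em4
More-specific entries that do NOT match:
  219.140.73.24/30 (219.140.73.24 - 219.140.73.27) does not contain 219.136.73.26
  219.136.73.28/30 (219.136.73.28 - 219.136.73.31) does not contain 219.136.73.26
  219.136.73.8/29 (219.136.73.8 - 219.136.73.15) does not contain 219.136.73.26
  219.136.73.0/28 (219.136.73.0 - 219.136.73.15) does not contain 219.136.73.26
  219.136.104.0/21 (219.136.104.0 - 219.136.111.255) does not contain 219.136.73.26
  219.136.0.0/19 (219.136.0.0 - 219.136.31.255) does not contain 219.136.73.26
Longest matching prefix is /17 -> interface em4.

em4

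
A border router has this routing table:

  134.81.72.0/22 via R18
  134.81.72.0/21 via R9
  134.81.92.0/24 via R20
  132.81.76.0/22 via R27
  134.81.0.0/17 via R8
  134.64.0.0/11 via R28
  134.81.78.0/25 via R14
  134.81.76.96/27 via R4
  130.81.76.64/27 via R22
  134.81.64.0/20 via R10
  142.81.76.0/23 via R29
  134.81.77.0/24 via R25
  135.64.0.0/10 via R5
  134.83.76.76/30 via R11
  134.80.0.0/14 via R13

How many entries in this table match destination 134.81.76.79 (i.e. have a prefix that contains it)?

5

Prefixes containing 134.81.76.79:
  134.64.0.0/11 (134.64.0.0 - 134.95.255.255)
  134.80.0.0/14 (134.80.0.0 - 134.83.255.255)
  134.81.0.0/17 (134.81.0.0 - 134.81.127.255)
  134.81.64.0/20 (134.81.64.0 - 134.81.79.255)
  134.81.72.0/21 (134.81.72.0 - 134.81.79.255)
Total matching entries: 5.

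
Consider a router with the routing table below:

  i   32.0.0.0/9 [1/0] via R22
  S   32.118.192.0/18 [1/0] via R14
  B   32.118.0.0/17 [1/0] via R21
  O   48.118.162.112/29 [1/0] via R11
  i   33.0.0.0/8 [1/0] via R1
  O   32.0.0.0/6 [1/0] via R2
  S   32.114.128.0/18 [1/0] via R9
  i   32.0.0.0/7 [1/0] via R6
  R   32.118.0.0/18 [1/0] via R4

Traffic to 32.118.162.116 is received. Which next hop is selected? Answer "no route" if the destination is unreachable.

Routes whose prefix contains 32.118.162.116:
  32.0.0.0/6 (32.0.0.0 - 35.255.255.255) -> R2
  32.0.0.0/7 (32.0.0.0 - 33.255.255.255) -> R6
  32.0.0.0/9 (32.0.0.0 - 32.127.255.255) -> R22
More-specific entries that do NOT match:
  48.118.162.112/29 (48.118.162.112 - 48.118.162.119) does not contain 32.118.162.116
  32.118.192.0/18 (32.118.192.0 - 32.118.255.255) does not contain 32.118.162.116
  32.114.128.0/18 (32.114.128.0 - 32.114.191.255) does not contain 32.118.162.116
  32.118.0.0/18 (32.118.0.0 - 32.118.63.255) does not contain 32.118.162.116
  32.118.0.0/17 (32.118.0.0 - 32.118.127.255) does not contain 32.118.162.116
Longest matching prefix is /9 -> next hop R22.

R22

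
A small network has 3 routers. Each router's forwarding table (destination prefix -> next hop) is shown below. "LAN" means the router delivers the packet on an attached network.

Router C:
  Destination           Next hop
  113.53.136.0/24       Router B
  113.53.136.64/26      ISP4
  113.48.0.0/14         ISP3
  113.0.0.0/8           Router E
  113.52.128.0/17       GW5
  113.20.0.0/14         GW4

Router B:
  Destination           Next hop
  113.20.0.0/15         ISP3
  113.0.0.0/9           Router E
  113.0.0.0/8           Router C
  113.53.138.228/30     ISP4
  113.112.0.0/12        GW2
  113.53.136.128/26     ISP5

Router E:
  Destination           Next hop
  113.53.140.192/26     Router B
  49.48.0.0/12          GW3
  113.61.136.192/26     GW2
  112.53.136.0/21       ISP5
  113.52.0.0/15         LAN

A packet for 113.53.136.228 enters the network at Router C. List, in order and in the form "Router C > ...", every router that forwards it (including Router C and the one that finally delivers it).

At Router C: longest match for 113.53.136.228 is 113.53.136.0/24 -> Router B
At Router B: longest match for 113.53.136.228 is 113.0.0.0/9 -> Router E
At Router E: longest match for 113.53.136.228 is 113.52.0.0/15 -> LAN

Router C > Router B > Router E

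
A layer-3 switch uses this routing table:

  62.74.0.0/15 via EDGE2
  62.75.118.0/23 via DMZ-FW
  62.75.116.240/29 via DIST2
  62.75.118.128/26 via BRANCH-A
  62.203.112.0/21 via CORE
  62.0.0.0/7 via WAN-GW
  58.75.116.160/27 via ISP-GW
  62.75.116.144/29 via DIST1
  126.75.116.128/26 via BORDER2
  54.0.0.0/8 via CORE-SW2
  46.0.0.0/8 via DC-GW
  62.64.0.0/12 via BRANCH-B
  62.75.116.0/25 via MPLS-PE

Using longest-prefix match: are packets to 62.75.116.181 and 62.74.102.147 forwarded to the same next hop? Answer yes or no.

62.75.116.181: longest match 62.74.0.0/15 -> EDGE2
62.74.102.147: longest match 62.74.0.0/15 -> EDGE2

yes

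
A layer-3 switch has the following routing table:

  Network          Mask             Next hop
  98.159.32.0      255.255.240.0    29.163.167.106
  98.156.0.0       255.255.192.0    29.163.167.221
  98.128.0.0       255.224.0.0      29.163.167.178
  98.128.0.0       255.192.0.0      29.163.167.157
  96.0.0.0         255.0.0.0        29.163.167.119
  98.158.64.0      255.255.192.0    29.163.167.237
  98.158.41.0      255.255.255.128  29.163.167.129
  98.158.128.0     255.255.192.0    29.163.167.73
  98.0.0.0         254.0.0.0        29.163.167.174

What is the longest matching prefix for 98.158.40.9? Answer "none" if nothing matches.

Entries matching 98.158.40.9:
  98.0.0.0/7 (98.0.0.0 - 99.255.255.255)
  98.128.0.0/10 (98.128.0.0 - 98.191.255.255)
  98.128.0.0/11 (98.128.0.0 - 98.159.255.255)
Most specific is 98.128.0.0/11.

98.128.0.0/11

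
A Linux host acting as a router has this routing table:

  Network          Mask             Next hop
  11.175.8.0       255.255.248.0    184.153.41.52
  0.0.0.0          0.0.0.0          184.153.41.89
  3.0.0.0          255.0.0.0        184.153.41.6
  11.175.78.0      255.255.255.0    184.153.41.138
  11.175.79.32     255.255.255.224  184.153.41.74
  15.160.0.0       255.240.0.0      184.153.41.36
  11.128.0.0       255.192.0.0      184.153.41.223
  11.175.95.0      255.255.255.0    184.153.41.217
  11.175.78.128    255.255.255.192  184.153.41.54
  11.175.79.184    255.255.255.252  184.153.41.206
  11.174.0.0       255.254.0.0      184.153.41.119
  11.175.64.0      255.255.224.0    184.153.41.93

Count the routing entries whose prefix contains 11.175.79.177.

Prefixes containing 11.175.79.177:
  0.0.0.0/0 (default, matches everything)
  11.128.0.0/10 (11.128.0.0 - 11.191.255.255)
  11.174.0.0/15 (11.174.0.0 - 11.175.255.255)
  11.175.64.0/19 (11.175.64.0 - 11.175.95.255)
Total matching entries: 4.

4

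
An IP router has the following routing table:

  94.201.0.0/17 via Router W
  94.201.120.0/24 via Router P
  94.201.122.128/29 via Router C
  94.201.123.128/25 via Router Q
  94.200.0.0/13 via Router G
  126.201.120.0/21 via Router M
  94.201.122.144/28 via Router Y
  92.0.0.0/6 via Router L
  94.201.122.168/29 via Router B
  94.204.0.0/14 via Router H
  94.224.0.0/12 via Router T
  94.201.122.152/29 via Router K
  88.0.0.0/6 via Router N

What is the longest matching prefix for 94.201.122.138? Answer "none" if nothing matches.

Entries matching 94.201.122.138:
  92.0.0.0/6 (92.0.0.0 - 95.255.255.255)
  94.200.0.0/13 (94.200.0.0 - 94.207.255.255)
  94.201.0.0/17 (94.201.0.0 - 94.201.127.255)
Most specific is 94.201.0.0/17.

94.201.0.0/17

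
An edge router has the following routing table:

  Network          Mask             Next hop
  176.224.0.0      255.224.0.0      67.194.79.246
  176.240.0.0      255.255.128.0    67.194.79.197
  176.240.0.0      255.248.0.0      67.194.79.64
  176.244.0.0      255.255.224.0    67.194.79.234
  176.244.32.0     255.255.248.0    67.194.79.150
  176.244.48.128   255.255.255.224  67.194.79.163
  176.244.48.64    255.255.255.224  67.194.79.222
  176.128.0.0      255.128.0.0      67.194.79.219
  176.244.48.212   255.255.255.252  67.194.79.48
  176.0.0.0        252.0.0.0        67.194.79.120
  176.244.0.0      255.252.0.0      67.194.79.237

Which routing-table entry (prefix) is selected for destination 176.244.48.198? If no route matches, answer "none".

Entries matching 176.244.48.198:
  176.0.0.0/6 (176.0.0.0 - 179.255.255.255)
  176.128.0.0/9 (176.128.0.0 - 176.255.255.255)
  176.224.0.0/11 (176.224.0.0 - 176.255.255.255)
  176.240.0.0/13 (176.240.0.0 - 176.247.255.255)
  176.244.0.0/14 (176.244.0.0 - 176.247.255.255)
Most specific is 176.244.0.0/14.

176.244.0.0/14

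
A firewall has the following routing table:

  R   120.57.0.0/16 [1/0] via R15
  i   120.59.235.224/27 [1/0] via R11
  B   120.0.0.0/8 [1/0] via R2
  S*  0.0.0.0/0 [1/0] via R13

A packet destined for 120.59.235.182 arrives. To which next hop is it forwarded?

Routes whose prefix contains 120.59.235.182:
  0.0.0.0/0 (default, matches everything) -> R13
  120.0.0.0/8 (120.0.0.0 - 120.255.255.255) -> R2
More-specific entries that do NOT match:
  120.59.235.224/27 (120.59.235.224 - 120.59.235.255) does not contain 120.59.235.182
  120.57.0.0/16 (120.57.0.0 - 120.57.255.255) does not contain 120.59.235.182
Longest matching prefix is /8 -> next hop R2.

R2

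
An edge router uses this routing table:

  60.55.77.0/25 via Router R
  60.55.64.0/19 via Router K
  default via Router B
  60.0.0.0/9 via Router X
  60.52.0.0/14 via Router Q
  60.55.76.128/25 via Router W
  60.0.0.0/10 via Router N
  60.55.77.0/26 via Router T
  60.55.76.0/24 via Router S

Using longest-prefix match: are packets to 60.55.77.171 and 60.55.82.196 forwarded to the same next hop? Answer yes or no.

60.55.77.171: longest match 60.55.64.0/19 -> Router K
60.55.82.196: longest match 60.55.64.0/19 -> Router K

yes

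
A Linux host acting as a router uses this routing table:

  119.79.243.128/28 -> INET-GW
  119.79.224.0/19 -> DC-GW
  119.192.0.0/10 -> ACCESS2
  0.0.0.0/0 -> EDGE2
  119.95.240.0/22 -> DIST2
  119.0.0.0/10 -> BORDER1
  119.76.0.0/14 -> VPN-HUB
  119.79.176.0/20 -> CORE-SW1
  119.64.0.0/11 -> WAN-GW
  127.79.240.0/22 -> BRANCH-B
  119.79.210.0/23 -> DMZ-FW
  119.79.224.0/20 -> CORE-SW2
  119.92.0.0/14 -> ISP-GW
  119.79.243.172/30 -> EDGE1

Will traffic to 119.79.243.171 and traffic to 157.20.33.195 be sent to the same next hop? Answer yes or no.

no

119.79.243.171: longest match 119.79.224.0/19 -> DC-GW
157.20.33.195: longest match 0.0.0.0/0 -> EDGE2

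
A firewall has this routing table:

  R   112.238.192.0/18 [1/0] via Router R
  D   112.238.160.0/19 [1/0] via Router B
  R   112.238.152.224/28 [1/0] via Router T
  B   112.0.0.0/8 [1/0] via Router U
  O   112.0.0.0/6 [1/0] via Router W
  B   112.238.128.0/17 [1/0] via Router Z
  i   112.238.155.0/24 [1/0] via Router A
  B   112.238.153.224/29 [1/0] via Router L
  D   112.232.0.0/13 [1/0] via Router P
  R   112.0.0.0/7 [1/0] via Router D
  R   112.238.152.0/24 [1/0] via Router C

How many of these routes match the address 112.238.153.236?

5

Prefixes containing 112.238.153.236:
  112.0.0.0/6 (112.0.0.0 - 115.255.255.255)
  112.0.0.0/7 (112.0.0.0 - 113.255.255.255)
  112.0.0.0/8 (112.0.0.0 - 112.255.255.255)
  112.232.0.0/13 (112.232.0.0 - 112.239.255.255)
  112.238.128.0/17 (112.238.128.0 - 112.238.255.255)
Total matching entries: 5.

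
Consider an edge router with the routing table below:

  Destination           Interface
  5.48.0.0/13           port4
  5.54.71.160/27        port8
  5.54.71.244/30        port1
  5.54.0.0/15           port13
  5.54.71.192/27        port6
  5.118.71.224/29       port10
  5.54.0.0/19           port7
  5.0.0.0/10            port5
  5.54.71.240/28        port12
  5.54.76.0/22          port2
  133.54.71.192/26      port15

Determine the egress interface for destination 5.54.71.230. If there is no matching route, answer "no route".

Routes whose prefix contains 5.54.71.230:
  5.0.0.0/10 (5.0.0.0 - 5.63.255.255) -> port5
  5.48.0.0/13 (5.48.0.0 - 5.55.255.255) -> port4
  5.54.0.0/15 (5.54.0.0 - 5.55.255.255) -> port13
More-specific entries that do NOT match:
  5.54.71.244/30 (5.54.71.244 - 5.54.71.247) does not contain 5.54.71.230
  5.118.71.224/29 (5.118.71.224 - 5.118.71.231) does not contain 5.54.71.230
  5.54.71.240/28 (5.54.71.240 - 5.54.71.255) does not contain 5.54.71.230
  5.54.71.160/27 (5.54.71.160 - 5.54.71.191) does not contain 5.54.71.230
  5.54.71.192/27 (5.54.71.192 - 5.54.71.223) does not contain 5.54.71.230
  133.54.71.192/26 (133.54.71.192 - 133.54.71.255) does not contain 5.54.71.230
  5.54.76.0/22 (5.54.76.0 - 5.54.79.255) does not contain 5.54.71.230
  5.54.0.0/19 (5.54.0.0 - 5.54.31.255) does not contain 5.54.71.230
Longest matching prefix is /15 -> interface port13.

port13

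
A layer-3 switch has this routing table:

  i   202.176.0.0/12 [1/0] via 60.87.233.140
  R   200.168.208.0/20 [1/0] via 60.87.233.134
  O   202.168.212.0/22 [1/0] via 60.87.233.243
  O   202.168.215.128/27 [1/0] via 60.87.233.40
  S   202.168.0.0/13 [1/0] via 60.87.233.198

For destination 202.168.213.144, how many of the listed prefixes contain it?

2

Prefixes containing 202.168.213.144:
  202.168.0.0/13 (202.168.0.0 - 202.175.255.255)
  202.168.212.0/22 (202.168.212.0 - 202.168.215.255)
Total matching entries: 2.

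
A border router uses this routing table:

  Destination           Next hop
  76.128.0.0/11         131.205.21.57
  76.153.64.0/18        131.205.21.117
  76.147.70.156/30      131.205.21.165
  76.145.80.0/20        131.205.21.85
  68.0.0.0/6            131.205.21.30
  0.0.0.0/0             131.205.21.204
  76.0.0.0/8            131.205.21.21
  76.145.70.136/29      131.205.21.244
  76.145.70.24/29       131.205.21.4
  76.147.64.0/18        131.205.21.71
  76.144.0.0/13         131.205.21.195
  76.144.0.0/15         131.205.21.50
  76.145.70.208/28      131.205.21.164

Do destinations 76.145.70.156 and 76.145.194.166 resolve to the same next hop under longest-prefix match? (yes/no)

yes

76.145.70.156: longest match 76.144.0.0/15 -> 131.205.21.50
76.145.194.166: longest match 76.144.0.0/15 -> 131.205.21.50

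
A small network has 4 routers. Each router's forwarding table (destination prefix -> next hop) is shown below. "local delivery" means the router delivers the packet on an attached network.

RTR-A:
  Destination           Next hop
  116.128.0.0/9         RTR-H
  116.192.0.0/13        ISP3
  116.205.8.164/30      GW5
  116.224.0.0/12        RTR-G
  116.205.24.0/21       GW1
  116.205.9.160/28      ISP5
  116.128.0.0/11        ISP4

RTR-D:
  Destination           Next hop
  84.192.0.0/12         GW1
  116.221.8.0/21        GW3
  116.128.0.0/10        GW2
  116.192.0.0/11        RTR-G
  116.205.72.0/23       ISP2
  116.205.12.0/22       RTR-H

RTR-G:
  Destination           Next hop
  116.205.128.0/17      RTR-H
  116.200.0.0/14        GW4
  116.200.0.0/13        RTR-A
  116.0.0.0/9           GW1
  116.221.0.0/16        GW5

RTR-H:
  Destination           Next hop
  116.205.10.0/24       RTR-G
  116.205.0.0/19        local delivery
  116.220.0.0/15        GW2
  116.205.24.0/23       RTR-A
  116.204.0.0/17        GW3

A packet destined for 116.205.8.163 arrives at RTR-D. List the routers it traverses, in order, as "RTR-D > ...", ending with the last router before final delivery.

RTR-D > RTR-G > RTR-A > RTR-H

At RTR-D: longest match for 116.205.8.163 is 116.192.0.0/11 -> RTR-G
At RTR-G: longest match for 116.205.8.163 is 116.200.0.0/13 -> RTR-A
At RTR-A: longest match for 116.205.8.163 is 116.128.0.0/9 -> RTR-H
At RTR-H: longest match for 116.205.8.163 is 116.205.0.0/19 -> local delivery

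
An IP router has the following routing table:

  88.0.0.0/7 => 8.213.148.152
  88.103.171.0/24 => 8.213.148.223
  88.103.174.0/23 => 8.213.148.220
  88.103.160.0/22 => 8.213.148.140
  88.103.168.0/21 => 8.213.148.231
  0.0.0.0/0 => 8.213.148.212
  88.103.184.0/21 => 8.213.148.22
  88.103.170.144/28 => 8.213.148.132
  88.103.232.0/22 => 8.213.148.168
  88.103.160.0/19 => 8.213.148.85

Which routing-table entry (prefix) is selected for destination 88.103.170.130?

88.103.168.0/21

Entries matching 88.103.170.130:
  0.0.0.0/0 (default, matches everything)
  88.0.0.0/7 (88.0.0.0 - 89.255.255.255)
  88.103.160.0/19 (88.103.160.0 - 88.103.191.255)
  88.103.168.0/21 (88.103.168.0 - 88.103.175.255)
Most specific is 88.103.168.0/21.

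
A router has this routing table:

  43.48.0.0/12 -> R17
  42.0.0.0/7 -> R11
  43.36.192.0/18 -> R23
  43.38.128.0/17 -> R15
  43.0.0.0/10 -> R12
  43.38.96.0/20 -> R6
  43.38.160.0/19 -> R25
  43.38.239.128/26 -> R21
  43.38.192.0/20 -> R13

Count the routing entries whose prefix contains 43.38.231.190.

3

Prefixes containing 43.38.231.190:
  42.0.0.0/7 (42.0.0.0 - 43.255.255.255)
  43.0.0.0/10 (43.0.0.0 - 43.63.255.255)
  43.38.128.0/17 (43.38.128.0 - 43.38.255.255)
Total matching entries: 3.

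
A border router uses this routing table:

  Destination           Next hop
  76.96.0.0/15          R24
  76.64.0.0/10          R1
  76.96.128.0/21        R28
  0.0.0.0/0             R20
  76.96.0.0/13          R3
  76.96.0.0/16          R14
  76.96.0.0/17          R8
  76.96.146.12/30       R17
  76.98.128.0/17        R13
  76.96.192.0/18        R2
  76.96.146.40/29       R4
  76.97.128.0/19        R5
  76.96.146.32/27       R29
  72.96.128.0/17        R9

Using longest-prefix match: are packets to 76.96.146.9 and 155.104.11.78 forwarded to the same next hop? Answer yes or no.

76.96.146.9: longest match 76.96.0.0/16 -> R14
155.104.11.78: longest match 0.0.0.0/0 -> R20

no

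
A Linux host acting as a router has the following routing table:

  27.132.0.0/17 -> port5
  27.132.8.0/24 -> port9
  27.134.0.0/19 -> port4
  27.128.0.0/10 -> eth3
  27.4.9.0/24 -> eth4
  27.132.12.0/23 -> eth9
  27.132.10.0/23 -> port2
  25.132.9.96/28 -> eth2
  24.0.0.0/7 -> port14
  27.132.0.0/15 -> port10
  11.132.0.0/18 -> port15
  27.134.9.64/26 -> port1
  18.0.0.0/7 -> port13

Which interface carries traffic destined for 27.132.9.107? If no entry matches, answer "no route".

Routes whose prefix contains 27.132.9.107:
  27.128.0.0/10 (27.128.0.0 - 27.191.255.255) -> eth3
  27.132.0.0/15 (27.132.0.0 - 27.133.255.255) -> port10
  27.132.0.0/17 (27.132.0.0 - 27.132.127.255) -> port5
More-specific entries that do NOT match:
  25.132.9.96/28 (25.132.9.96 - 25.132.9.111) does not contain 27.132.9.107
  27.134.9.64/26 (27.134.9.64 - 27.134.9.127) does not contain 27.132.9.107
  27.132.8.0/24 (27.132.8.0 - 27.132.8.255) does not contain 27.132.9.107
  27.4.9.0/24 (27.4.9.0 - 27.4.9.255) does not contain 27.132.9.107
  27.132.12.0/23 (27.132.12.0 - 27.132.13.255) does not contain 27.132.9.107
  27.132.10.0/23 (27.132.10.0 - 27.132.11.255) does not contain 27.132.9.107
  27.134.0.0/19 (27.134.0.0 - 27.134.31.255) does not contain 27.132.9.107
  11.132.0.0/18 (11.132.0.0 - 11.132.63.255) does not contain 27.132.9.107
Longest matching prefix is /17 -> interface port5.

port5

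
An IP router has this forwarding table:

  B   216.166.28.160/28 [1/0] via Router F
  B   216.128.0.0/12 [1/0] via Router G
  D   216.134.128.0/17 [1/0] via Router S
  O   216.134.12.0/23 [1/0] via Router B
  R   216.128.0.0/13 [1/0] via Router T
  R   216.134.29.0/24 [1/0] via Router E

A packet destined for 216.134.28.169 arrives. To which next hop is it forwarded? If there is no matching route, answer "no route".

Routes whose prefix contains 216.134.28.169:
  216.128.0.0/12 (216.128.0.0 - 216.143.255.255) -> Router G
  216.128.0.0/13 (216.128.0.0 - 216.135.255.255) -> Router T
More-specific entries that do NOT match:
  216.166.28.160/28 (216.166.28.160 - 216.166.28.175) does not contain 216.134.28.169
  216.134.29.0/24 (216.134.29.0 - 216.134.29.255) does not contain 216.134.28.169
  216.134.12.0/23 (216.134.12.0 - 216.134.13.255) does not contain 216.134.28.169
  216.134.128.0/17 (216.134.128.0 - 216.134.255.255) does not contain 216.134.28.169
Longest matching prefix is /13 -> next hop Router T.

Router T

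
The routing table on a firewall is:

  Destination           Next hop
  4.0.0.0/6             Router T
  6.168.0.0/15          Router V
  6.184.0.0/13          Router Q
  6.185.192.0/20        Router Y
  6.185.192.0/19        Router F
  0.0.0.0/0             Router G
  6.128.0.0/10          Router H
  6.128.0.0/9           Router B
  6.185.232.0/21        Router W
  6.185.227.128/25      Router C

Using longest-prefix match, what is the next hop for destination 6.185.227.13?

Router Q

Routes whose prefix contains 6.185.227.13:
  0.0.0.0/0 (default, matches everything) -> Router G
  4.0.0.0/6 (4.0.0.0 - 7.255.255.255) -> Router T
  6.128.0.0/9 (6.128.0.0 - 6.255.255.255) -> Router B
  6.128.0.0/10 (6.128.0.0 - 6.191.255.255) -> Router H
  6.184.0.0/13 (6.184.0.0 - 6.191.255.255) -> Router Q
More-specific entries that do NOT match:
  6.185.227.128/25 (6.185.227.128 - 6.185.227.255) does not contain 6.185.227.13
  6.185.232.0/21 (6.185.232.0 - 6.185.239.255) does not contain 6.185.227.13
  6.185.192.0/20 (6.185.192.0 - 6.185.207.255) does not contain 6.185.227.13
  6.185.192.0/19 (6.185.192.0 - 6.185.223.255) does not contain 6.185.227.13
  6.168.0.0/15 (6.168.0.0 - 6.169.255.255) does not contain 6.185.227.13
Longest matching prefix is /13 -> next hop Router Q.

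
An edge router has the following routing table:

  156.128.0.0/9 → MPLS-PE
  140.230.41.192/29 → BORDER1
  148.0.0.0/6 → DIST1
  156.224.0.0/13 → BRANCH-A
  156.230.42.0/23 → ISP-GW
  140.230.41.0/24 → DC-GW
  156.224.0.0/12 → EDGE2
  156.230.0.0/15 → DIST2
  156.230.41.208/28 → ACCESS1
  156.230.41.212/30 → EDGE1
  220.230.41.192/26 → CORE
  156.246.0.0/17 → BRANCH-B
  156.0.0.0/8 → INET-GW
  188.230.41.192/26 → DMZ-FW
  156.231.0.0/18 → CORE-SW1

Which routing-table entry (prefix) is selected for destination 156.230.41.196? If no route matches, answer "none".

Entries matching 156.230.41.196:
  156.0.0.0/8 (156.0.0.0 - 156.255.255.255)
  156.128.0.0/9 (156.128.0.0 - 156.255.255.255)
  156.224.0.0/12 (156.224.0.0 - 156.239.255.255)
  156.224.0.0/13 (156.224.0.0 - 156.231.255.255)
  156.230.0.0/15 (156.230.0.0 - 156.231.255.255)
Most specific is 156.230.0.0/15.

156.230.0.0/15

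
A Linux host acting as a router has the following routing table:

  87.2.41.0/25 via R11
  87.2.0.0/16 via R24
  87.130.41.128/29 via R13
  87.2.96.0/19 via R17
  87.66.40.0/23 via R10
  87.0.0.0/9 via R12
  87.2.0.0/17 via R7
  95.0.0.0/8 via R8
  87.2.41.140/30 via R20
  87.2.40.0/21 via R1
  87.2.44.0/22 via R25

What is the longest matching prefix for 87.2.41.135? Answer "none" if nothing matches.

87.2.40.0/21

Entries matching 87.2.41.135:
  87.0.0.0/9 (87.0.0.0 - 87.127.255.255)
  87.2.0.0/16 (87.2.0.0 - 87.2.255.255)
  87.2.0.0/17 (87.2.0.0 - 87.2.127.255)
  87.2.40.0/21 (87.2.40.0 - 87.2.47.255)
Most specific is 87.2.40.0/21.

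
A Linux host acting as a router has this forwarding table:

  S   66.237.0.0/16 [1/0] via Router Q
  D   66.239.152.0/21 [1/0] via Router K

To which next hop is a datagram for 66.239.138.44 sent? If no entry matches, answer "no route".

No entry's prefix contains 66.239.138.44; there is no default route.

no route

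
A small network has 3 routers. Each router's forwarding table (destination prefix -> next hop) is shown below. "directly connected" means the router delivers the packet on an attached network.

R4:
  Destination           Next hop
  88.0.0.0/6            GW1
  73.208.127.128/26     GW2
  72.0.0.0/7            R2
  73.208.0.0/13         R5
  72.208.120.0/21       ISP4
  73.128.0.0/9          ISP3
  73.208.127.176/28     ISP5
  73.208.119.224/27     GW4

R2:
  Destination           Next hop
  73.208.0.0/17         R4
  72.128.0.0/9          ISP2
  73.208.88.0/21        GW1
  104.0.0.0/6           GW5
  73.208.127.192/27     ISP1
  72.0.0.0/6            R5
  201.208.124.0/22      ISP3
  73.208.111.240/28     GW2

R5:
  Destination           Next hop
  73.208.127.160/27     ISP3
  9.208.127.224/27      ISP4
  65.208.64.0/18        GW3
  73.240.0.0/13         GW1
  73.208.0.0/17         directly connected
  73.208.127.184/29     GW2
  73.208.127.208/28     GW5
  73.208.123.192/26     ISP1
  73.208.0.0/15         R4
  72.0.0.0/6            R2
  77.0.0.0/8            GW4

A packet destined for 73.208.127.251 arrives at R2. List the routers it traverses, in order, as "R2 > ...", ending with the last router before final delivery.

At R2: longest match for 73.208.127.251 is 73.208.0.0/17 -> R4
At R4: longest match for 73.208.127.251 is 73.208.0.0/13 -> R5
At R5: longest match for 73.208.127.251 is 73.208.0.0/17 -> directly connected

R2 > R4 > R5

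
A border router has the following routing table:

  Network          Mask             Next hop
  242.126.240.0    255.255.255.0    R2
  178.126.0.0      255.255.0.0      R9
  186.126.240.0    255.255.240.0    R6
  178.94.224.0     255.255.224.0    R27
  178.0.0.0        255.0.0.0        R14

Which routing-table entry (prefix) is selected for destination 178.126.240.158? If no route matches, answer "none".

178.126.0.0/16

Entries matching 178.126.240.158:
  178.0.0.0/8 (178.0.0.0 - 178.255.255.255)
  178.126.0.0/16 (178.126.0.0 - 178.126.255.255)
Most specific is 178.126.0.0/16.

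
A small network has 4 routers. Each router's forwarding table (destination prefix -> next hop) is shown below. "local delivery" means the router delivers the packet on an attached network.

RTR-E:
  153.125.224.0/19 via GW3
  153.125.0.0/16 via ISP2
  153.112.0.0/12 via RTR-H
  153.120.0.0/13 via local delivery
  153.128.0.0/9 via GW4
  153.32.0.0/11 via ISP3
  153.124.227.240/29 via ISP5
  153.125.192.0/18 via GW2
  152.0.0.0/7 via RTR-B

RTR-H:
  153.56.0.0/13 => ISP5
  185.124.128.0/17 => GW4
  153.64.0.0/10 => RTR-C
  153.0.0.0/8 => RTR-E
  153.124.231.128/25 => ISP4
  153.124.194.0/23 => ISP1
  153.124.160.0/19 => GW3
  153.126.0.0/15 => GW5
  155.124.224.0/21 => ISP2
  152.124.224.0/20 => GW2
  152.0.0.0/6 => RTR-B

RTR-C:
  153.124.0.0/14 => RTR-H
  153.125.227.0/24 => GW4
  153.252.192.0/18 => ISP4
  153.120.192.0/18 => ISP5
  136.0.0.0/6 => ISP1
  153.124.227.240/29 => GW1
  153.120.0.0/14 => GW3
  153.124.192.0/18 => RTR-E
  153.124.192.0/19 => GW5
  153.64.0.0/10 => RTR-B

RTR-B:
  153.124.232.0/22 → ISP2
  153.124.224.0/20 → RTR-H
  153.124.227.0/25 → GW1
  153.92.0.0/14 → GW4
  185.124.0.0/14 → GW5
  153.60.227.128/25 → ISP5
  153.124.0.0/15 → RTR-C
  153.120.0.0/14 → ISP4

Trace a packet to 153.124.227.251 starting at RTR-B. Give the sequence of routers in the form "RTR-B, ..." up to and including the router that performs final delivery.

RTR-B, RTR-H, RTR-C, RTR-E

At RTR-B: longest match for 153.124.227.251 is 153.124.224.0/20 -> RTR-H
At RTR-H: longest match for 153.124.227.251 is 153.64.0.0/10 -> RTR-C
At RTR-C: longest match for 153.124.227.251 is 153.124.192.0/18 -> RTR-E
At RTR-E: longest match for 153.124.227.251 is 153.120.0.0/13 -> local delivery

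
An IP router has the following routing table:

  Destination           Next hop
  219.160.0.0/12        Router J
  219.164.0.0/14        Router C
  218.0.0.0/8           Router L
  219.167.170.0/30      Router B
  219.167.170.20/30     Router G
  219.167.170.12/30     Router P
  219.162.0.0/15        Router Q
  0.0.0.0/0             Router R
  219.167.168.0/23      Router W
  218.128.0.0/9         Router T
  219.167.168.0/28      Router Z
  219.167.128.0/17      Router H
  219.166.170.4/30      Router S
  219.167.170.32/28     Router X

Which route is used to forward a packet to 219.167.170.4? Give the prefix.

Entries matching 219.167.170.4:
  0.0.0.0/0 (default, matches everything)
  219.160.0.0/12 (219.160.0.0 - 219.175.255.255)
  219.164.0.0/14 (219.164.0.0 - 219.167.255.255)
  219.167.128.0/17 (219.167.128.0 - 219.167.255.255)
Most specific is 219.167.128.0/17.

219.167.128.0/17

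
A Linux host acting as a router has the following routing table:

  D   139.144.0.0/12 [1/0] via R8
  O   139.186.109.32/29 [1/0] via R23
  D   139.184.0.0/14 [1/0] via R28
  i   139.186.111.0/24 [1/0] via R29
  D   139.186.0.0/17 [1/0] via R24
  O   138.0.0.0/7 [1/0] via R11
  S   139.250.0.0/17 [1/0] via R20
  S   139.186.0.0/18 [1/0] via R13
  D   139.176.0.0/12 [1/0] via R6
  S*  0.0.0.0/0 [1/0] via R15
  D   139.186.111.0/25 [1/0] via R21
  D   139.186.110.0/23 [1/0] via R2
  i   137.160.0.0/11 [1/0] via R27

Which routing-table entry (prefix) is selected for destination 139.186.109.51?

139.186.0.0/17

Entries matching 139.186.109.51:
  0.0.0.0/0 (default, matches everything)
  138.0.0.0/7 (138.0.0.0 - 139.255.255.255)
  139.176.0.0/12 (139.176.0.0 - 139.191.255.255)
  139.184.0.0/14 (139.184.0.0 - 139.187.255.255)
  139.186.0.0/17 (139.186.0.0 - 139.186.127.255)
Most specific is 139.186.0.0/17.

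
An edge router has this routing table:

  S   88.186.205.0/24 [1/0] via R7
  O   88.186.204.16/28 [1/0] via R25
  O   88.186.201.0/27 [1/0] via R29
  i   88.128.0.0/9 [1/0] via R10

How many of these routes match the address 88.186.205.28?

Prefixes containing 88.186.205.28:
  88.128.0.0/9 (88.128.0.0 - 88.255.255.255)
  88.186.205.0/24 (88.186.205.0 - 88.186.205.255)
Total matching entries: 2.

2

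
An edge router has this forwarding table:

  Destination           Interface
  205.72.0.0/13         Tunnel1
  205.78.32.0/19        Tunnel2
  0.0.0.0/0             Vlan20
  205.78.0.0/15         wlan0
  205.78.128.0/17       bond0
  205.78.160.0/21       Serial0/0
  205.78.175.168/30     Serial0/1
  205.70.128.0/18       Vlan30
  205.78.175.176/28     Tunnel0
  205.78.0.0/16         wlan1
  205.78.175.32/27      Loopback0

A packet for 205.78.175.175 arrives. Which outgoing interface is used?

Routes whose prefix contains 205.78.175.175:
  0.0.0.0/0 (default, matches everything) -> Vlan20
  205.72.0.0/13 (205.72.0.0 - 205.79.255.255) -> Tunnel1
  205.78.0.0/15 (205.78.0.0 - 205.79.255.255) -> wlan0
  205.78.0.0/16 (205.78.0.0 - 205.78.255.255) -> wlan1
  205.78.128.0/17 (205.78.128.0 - 205.78.255.255) -> bond0
More-specific entries that do NOT match:
  205.78.175.168/30 (205.78.175.168 - 205.78.175.171) does not contain 205.78.175.175
  205.78.175.176/28 (205.78.175.176 - 205.78.175.191) does not contain 205.78.175.175
  205.78.175.32/27 (205.78.175.32 - 205.78.175.63) does not contain 205.78.175.175
  205.78.160.0/21 (205.78.160.0 - 205.78.167.255) does not contain 205.78.175.175
  205.78.32.0/19 (205.78.32.0 - 205.78.63.255) does not contain 205.78.175.175
  205.70.128.0/18 (205.70.128.0 - 205.70.191.255) does not contain 205.78.175.175
Longest matching prefix is /17 -> interface bond0.

bond0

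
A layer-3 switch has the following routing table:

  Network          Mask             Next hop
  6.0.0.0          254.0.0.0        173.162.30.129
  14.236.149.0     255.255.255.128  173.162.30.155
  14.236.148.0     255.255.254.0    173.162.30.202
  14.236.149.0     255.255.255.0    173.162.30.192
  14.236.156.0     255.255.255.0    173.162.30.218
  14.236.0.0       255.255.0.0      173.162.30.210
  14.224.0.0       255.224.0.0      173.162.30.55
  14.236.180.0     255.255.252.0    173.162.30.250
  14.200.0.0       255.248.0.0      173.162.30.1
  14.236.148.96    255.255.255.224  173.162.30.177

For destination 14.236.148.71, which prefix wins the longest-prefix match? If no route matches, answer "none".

Entries matching 14.236.148.71:
  14.224.0.0/11 (14.224.0.0 - 14.255.255.255)
  14.236.0.0/16 (14.236.0.0 - 14.236.255.255)
  14.236.148.0/23 (14.236.148.0 - 14.236.149.255)
Most specific is 14.236.148.0/23.

14.236.148.0/23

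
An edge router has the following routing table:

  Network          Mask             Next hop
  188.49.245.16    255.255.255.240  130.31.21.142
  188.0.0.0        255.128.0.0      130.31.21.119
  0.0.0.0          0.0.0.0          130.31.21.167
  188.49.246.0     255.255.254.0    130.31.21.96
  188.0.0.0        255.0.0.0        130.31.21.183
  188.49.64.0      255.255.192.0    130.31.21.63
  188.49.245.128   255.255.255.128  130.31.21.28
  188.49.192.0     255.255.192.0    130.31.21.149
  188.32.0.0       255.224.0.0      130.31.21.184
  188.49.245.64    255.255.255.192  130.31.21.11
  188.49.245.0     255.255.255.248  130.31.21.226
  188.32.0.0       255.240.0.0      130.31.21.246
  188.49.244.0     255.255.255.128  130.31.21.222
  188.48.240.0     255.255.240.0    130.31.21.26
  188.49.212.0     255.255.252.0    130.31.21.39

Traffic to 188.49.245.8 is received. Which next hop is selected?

Routes whose prefix contains 188.49.245.8:
  0.0.0.0/0 (default, matches everything) -> 130.31.21.167
  188.0.0.0/8 (188.0.0.0 - 188.255.255.255) -> 130.31.21.183
  188.0.0.0/9 (188.0.0.0 - 188.127.255.255) -> 130.31.21.119
  188.32.0.0/11 (188.32.0.0 - 188.63.255.255) -> 130.31.21.184
  188.49.192.0/18 (188.49.192.0 - 188.49.255.255) -> 130.31.21.149
More-specific entries that do NOT match:
  188.49.245.0/29 (188.49.245.0 - 188.49.245.7) does not contain 188.49.245.8
  188.49.245.16/28 (188.49.245.16 - 188.49.245.31) does not contain 188.49.245.8
  188.49.245.64/26 (188.49.245.64 - 188.49.245.127) does not contain 188.49.245.8
  188.49.245.128/25 (188.49.245.128 - 188.49.245.255) does not contain 188.49.245.8
  188.49.244.0/25 (188.49.244.0 - 188.49.244.127) does not contain 188.49.245.8
  188.49.246.0/23 (188.49.246.0 - 188.49.247.255) does not contain 188.49.245.8
  188.49.212.0/22 (188.49.212.0 - 188.49.215.255) does not contain 188.49.245.8
  188.48.240.0/20 (188.48.240.0 - 188.48.255.255) does not contain 188.49.245.8
Longest matching prefix is /18 -> next hop 130.31.21.149.

130.31.21.149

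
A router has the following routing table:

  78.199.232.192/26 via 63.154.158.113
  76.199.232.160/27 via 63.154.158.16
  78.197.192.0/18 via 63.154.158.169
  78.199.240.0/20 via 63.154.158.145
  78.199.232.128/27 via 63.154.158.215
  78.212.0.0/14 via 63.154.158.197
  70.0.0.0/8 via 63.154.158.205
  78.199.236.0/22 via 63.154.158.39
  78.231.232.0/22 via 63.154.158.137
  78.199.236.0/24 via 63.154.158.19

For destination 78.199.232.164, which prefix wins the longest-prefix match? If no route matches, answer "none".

78.199.232.164 is outside every listed prefix and there is no default route.

none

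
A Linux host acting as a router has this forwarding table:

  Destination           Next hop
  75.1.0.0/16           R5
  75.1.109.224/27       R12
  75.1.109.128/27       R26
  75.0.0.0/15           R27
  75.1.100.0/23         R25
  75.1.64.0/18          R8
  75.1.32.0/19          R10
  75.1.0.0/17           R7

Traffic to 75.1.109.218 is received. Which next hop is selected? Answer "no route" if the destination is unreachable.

R8

Routes whose prefix contains 75.1.109.218:
  75.0.0.0/15 (75.0.0.0 - 75.1.255.255) -> R27
  75.1.0.0/16 (75.1.0.0 - 75.1.255.255) -> R5
  75.1.0.0/17 (75.1.0.0 - 75.1.127.255) -> R7
  75.1.64.0/18 (75.1.64.0 - 75.1.127.255) -> R8
More-specific entries that do NOT match:
  75.1.109.224/27 (75.1.109.224 - 75.1.109.255) does not contain 75.1.109.218
  75.1.109.128/27 (75.1.109.128 - 75.1.109.159) does not contain 75.1.109.218
  75.1.100.0/23 (75.1.100.0 - 75.1.101.255) does not contain 75.1.109.218
  75.1.32.0/19 (75.1.32.0 - 75.1.63.255) does not contain 75.1.109.218
Longest matching prefix is /18 -> next hop R8.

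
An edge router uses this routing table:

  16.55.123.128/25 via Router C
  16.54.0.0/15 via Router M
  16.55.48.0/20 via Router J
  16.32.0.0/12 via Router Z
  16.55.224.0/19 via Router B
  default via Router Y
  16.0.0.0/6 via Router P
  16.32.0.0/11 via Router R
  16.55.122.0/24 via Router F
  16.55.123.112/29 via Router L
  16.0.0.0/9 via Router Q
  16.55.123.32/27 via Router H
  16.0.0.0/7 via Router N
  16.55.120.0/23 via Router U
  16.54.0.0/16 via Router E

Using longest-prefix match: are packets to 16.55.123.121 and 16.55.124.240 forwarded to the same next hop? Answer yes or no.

yes

16.55.123.121: longest match 16.54.0.0/15 -> Router M
16.55.124.240: longest match 16.54.0.0/15 -> Router M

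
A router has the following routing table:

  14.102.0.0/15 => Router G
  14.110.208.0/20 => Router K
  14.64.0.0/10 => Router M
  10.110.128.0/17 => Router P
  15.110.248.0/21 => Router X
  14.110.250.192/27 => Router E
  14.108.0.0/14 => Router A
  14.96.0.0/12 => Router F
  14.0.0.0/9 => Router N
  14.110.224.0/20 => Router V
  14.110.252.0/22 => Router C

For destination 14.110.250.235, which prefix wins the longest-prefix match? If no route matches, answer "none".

Entries matching 14.110.250.235:
  14.0.0.0/9 (14.0.0.0 - 14.127.255.255)
  14.64.0.0/10 (14.64.0.0 - 14.127.255.255)
  14.96.0.0/12 (14.96.0.0 - 14.111.255.255)
  14.108.0.0/14 (14.108.0.0 - 14.111.255.255)
Most specific is 14.108.0.0/14.

14.108.0.0/14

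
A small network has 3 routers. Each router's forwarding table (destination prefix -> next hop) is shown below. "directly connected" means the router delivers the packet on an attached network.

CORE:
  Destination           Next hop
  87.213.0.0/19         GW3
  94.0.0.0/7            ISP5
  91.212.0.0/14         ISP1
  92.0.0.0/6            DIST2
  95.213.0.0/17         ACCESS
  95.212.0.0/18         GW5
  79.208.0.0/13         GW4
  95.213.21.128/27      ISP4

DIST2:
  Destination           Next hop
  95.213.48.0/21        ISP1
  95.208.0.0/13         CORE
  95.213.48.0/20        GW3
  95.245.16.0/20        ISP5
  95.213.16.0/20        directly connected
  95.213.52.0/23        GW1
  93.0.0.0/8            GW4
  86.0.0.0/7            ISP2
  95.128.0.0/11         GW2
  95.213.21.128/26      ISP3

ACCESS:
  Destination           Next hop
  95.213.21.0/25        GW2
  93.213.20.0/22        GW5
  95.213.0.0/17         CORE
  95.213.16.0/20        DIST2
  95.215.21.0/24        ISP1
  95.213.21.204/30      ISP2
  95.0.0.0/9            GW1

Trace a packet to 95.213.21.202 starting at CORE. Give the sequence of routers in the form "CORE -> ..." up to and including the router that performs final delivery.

At CORE: longest match for 95.213.21.202 is 95.213.0.0/17 -> ACCESS
At ACCESS: longest match for 95.213.21.202 is 95.213.16.0/20 -> DIST2
At DIST2: longest match for 95.213.21.202 is 95.213.16.0/20 -> directly connected

CORE -> ACCESS -> DIST2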